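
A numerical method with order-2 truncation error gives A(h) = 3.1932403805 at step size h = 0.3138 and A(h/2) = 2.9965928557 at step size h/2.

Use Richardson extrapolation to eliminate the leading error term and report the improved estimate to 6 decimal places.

r = 2, so 2^r = 4.
Difference of the inputs: 2.9965928557 − 3.1932403805 = -0.1966475248
Correction (A(h/2) − A(h))/(4 − 1) = (-0.1966475248)/3 = -0.0655491749
R = A(h/2) + (A(h/2) − A(h))/3 = 2.9965928557 − 0.0655491749 = 2.9310436808

2.931044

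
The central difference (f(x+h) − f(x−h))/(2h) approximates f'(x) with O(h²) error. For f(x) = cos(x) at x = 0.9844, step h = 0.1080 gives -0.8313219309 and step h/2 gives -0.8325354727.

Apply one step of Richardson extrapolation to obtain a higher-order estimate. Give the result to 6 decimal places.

Leading term ∝ h^2; use weight 4 = 2^2.
4×(-0.8325354727) = -3.3301418908; subtract (-0.8313219309) → -2.4988199599
R = (-2.4988199599)/3 = -0.8329399866
Gap between inputs: 1.214e-03; correction applied: −0.0004045139.

-0.832940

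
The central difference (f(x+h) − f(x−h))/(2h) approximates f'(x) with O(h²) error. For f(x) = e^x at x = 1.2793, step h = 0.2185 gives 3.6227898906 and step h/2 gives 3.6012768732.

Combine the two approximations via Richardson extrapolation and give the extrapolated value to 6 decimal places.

3.594106

Error is O(h^2); halving h shrinks it by 2^2 = 4.
4*3.6012768732 = 14.4051074928; subtract 3.6227898906 → 10.7823176022
10.7823176022 ÷ 3 = 3.5941058674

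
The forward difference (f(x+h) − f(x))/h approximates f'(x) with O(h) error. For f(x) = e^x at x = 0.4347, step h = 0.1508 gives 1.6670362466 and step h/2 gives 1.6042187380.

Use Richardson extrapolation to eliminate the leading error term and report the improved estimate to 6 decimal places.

Order 1 gives 2^r = 2 and 2^r − 1 = 1.
Weighted: 3.2084374760 − 1.6670362466 = 1.5414012294
(2*1.6042187380 − 1.6670362466)/(2 − 1) = 1.5414012294

1.541401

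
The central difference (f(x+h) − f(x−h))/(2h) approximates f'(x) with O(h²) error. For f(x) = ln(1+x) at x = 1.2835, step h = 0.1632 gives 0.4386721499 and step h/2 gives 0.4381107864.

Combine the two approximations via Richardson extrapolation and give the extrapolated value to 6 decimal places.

r = 2, so 2^r = 4.
4×0.4381107864 = 1.7524431456; subtract 0.4386721499 → 1.3137709957
Divide by 2^2 − 1 = 3.
Result: 0.4379236652
Correction |R − A(h/2)| = 1.871e-04; gap |A(h/2) − A(h)| = 5.614e-04.

0.437924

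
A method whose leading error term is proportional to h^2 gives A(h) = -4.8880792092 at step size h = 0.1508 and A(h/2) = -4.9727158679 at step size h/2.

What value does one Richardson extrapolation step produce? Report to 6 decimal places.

With r = 2 the leading error scales as h^2, so the weight is 2^2 = 4.
Top: 4(-4.9727158679) − (-4.8880792092) = -15.0027842624
Denominator 4 − 1 = 3.
Extrapolated: (-15.0027842624) / 3 = -5.0009280875

-5.000928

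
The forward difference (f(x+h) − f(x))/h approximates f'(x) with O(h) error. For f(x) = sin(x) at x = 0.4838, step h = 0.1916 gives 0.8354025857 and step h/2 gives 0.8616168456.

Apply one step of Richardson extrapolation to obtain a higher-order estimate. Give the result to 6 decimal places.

0.887831

The method has order 1: 2^1 = 2.
Weighted: 1.7232336912 − 0.8354025857 = 0.8878311055
Divide by 2^1 − 1 = 1.
Extrapolated: 0.8878311055 / 1 = 0.8878311055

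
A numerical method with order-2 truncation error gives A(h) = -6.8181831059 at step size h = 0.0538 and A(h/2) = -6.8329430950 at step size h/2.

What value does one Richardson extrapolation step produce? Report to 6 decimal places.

Order 2 gives 2^r = 4 and 2^r − 1 = 3.
Numerator 4 × A(h/2) − A(h) = 4 × (-6.8329430950) − (-6.8181831059) = -20.5135892741
Denominator 4 − 1 = 3.
(4 × (-6.8329430950) − (-6.8181831059))/(4 − 1) = -6.8378630914
Shift from A(h/2): −0.0049199964.

-6.837863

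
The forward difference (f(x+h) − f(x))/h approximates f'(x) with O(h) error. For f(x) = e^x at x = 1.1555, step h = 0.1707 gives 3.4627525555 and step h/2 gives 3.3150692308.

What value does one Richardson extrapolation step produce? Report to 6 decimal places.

Leading term ∝ h^1; use weight 2 = 2^1.
A(h/2) − A(h) = 3.3150692308 − 3.4627525555 = -0.1476833247
Divide by 2^1 − 1 = 1: (-0.1476833247)/1 = -0.1476833247
R = 3.3150692308 − 0.1476833247 = 3.1673859061
Shift from A(h/2): −0.1476833247.

3.167386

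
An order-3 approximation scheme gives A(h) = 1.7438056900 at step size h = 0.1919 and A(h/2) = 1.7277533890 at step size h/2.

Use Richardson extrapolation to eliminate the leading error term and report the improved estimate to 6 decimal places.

1.725460

Leading term ∝ h^3; use weight 8 = 2^3.
8×1.7277533890 − 1.7438056900 = 12.0782214220
12.0782214220 ÷ 7 = 1.7254602031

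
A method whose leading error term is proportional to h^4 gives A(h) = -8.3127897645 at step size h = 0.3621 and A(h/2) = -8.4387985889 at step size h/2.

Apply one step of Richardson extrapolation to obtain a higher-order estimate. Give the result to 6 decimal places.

-8.447199

With r = 4 the leading error scales as h^4, so the weight is 2^4 = 16.
Weighted: (-135.0207774224) − (-8.3127897645) = -126.7079876579
(16*(-8.4387985889) − (-8.3127897645))/(16 − 1) = -8.4471991772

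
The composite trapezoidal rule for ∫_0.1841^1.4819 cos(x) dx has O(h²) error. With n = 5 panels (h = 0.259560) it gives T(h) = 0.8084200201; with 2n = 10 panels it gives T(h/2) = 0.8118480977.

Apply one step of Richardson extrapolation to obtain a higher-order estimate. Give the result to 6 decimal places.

With r = 2 the leading error scales as h^2, so the weight is 2^2 = 4.
A(h/2) − A(h) = 0.8118480977 − 0.8084200201 = 0.0034280776
Correction (A(h/2) − A(h))/(4 − 1) = 0.0034280776/3 = 0.0011426925
R = A(h/2) + (A(h/2) − A(h))/3 = 0.8118480977 + 0.0011426925 = 0.8129907902
Shift from A(h/2): +0.0011426925.

0.812991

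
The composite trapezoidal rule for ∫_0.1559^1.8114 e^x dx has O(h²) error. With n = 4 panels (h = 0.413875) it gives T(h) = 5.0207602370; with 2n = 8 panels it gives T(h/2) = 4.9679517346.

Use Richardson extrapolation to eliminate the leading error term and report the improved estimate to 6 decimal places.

Method order is 2; weight 2^2 = 4.
Top: 4(4.9679517346) − (5.0207602370) = 14.8510467014
Divide by 2^2 − 1 = 3.
14.8510467014 ÷ 3 = 4.9503489005
Gap between inputs: 5.281e-02; correction applied: −0.0176028341.

4.950349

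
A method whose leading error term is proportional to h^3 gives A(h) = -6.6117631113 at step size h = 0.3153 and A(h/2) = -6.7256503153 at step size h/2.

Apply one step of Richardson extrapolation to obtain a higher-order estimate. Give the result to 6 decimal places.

Method order is 3; weight 2^3 = 8.
Difference of the inputs: -6.7256503153 − (-6.6117631113) = -0.1138872040
Divide by 2^3 − 1 = 7: (-0.1138872040)/7 = -0.0162696006
R = A(h/2) + (A(h/2) − A(h))/7 = -6.7256503153 − 0.0162696006 = -6.7419199159

-6.741920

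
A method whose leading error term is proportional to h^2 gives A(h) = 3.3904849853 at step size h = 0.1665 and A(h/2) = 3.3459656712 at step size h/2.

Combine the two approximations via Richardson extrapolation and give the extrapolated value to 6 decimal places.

3.331126

With r = 2 the leading error scales as h^2, so the weight is 2^2 = 4.
A(h/2) − A(h) = 3.3459656712 − 3.3904849853 = -0.0445193141
Correction (A(h/2) − A(h))/(4 − 1) = (-0.0445193141)/3 = -0.0148397714
R = A(h/2) + (A(h/2) − A(h))/3 = 3.3459656712 − 0.0148397714 = 3.3311258998
Shift from A(h/2): −0.0148397714.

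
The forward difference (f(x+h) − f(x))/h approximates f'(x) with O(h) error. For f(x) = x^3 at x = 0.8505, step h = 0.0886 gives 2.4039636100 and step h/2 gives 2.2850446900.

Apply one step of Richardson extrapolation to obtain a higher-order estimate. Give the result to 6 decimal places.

2.166126

Order 1 gives 2^r = 2 and 2^r − 1 = 1.
2^1·A(h/2) = 4.5700893800; minus A(h) gives 2.1661257700.
Extrapolated: 2.1661257700 / 1 = 2.1661257700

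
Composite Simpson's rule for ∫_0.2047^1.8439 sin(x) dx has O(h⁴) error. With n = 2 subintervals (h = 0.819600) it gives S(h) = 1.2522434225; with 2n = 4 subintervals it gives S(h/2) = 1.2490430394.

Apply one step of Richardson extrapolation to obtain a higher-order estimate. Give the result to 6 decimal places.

1.248830

Order 4 gives 2^r = 16 and 2^r − 1 = 15.
Weighted: 19.9846886304 − 1.2522434225 = 18.7324452079
R = 18.7324452079/15 = 1.2488296805
Shift from A(h/2): −0.0002133589.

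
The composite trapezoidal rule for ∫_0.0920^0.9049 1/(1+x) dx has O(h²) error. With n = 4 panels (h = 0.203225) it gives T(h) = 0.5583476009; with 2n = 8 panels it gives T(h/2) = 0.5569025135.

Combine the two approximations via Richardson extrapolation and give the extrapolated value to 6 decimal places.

0.556421

With r = 2 the leading error scales as h^2, so the weight is 2^2 = 4.
Weighted: 2.2276100540 − 0.5583476009 = 1.6692624531
Denominator 4 − 1 = 3.
(4*0.5569025135 − 0.5583476009)/(4 − 1) = 0.5564208177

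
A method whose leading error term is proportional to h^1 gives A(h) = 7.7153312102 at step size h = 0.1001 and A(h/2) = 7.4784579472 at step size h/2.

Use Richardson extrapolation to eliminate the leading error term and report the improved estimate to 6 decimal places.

7.241585

With r = 1 the leading error scales as h^1, so the weight is 2^1 = 2.
Numerator 2 × A(h/2) − A(h) = 2 × 7.4784579472 − 7.7153312102 = 7.2415846842
(2 × 7.4784579472 − 7.7153312102)/(2 − 1) = 7.2415846842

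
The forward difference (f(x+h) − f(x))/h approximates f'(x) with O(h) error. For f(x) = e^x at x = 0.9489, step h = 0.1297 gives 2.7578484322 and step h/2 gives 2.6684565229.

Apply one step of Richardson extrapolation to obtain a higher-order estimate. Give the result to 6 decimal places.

2.579065

With r = 1 the leading error scales as h^1, so the weight is 2^1 = 2.
2*2.6684565229 − 2.7578484322 = 2.5790646136
2.5790646136 ÷ 1 = 2.5790646136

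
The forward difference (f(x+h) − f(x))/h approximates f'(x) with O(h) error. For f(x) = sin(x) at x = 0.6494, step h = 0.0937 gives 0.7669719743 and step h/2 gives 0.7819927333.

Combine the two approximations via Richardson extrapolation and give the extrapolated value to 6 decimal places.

0.797013

Leading term ∝ h^1; use weight 2 = 2^1.
2*0.7819927333 − 0.7669719743 = 0.7970134923
Denominator 2 − 1 = 1.
Extrapolated: 0.7970134923 / 1 = 0.7970134923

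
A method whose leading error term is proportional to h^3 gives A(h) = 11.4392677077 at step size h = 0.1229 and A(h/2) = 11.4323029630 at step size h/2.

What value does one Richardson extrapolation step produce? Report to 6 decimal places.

11.431308

The method has order 3: 2^3 = 8.
Weighted: 91.4584237040 − 11.4392677077 = 80.0191559963
R = 80.0191559963/7 = 11.4313079995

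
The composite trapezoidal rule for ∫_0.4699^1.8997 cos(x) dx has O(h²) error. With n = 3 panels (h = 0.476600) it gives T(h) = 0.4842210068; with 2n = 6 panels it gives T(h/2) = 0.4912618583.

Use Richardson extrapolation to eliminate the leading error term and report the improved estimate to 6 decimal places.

0.493609

Order 2 gives 2^r = 4 and 2^r − 1 = 3.
4 × 0.4912618583 = 1.9650474332; subtract 0.4842210068 → 1.4808264264
(4 × 0.4912618583 − 0.4842210068)/(4 − 1) = 0.4936088088
Gap between inputs: 7.041e-03; correction applied: +0.0023469505.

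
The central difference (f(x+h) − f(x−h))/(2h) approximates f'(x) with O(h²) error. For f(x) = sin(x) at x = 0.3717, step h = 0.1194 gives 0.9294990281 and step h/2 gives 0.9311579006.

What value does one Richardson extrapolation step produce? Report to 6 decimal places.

0.931711

Leading term ∝ h^2; use weight 4 = 2^2.
Weighted: 3.7246316024 − 0.9294990281 = 2.7951325743
(4*0.9311579006 − 0.9294990281)/(4 − 1) = 0.9317108581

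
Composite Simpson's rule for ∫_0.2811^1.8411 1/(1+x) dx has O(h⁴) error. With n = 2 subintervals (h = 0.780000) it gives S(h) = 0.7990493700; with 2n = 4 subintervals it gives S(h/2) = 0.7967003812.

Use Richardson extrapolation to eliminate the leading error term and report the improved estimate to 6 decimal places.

r = 4, so 2^r = 16.
16×0.7967003812 = 12.7472060992; subtract 0.7990493700 → 11.9481567292
Denominator 16 − 1 = 15.
R = 11.9481567292/15 = 0.7965437819

0.796544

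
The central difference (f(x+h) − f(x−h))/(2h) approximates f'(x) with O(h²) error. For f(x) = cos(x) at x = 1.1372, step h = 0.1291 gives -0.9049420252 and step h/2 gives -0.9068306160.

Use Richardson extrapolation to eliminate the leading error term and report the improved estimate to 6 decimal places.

-0.907460

r = 2, so 2^r = 4.
4×(-0.9068306160) = -3.6273224640; (-3.6273224640) − (-0.9049420252) = -2.7223804388
Divide by 2^2 − 1 = 3.
(4×(-0.9068306160) − (-0.9049420252))/(4 − 1) = -0.9074601463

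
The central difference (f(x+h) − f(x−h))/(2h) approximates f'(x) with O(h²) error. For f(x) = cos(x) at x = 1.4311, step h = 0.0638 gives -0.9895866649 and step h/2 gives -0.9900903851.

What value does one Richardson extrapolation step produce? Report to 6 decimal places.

Leading term ∝ h^2; use weight 4 = 2^2.
4*(-0.9900903851) = -3.9603615404; (-3.9603615404) − (-0.9895866649) = -2.9707748755
Denominator 4 − 1 = 3.
So the Richardson estimate is -0.9902582918.
Shift from A(h/2): −0.0001679067.

-0.990258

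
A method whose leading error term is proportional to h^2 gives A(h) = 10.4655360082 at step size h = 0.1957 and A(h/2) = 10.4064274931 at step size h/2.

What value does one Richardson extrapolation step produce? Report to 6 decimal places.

Method order is 2; weight 2^2 = 4.
Weighted: 41.6257099724 − 10.4655360082 = 31.1601739642
(4 × 10.4064274931 − 10.4655360082)/(4 − 1) = 10.3867246547
Correction |R − A(h/2)| = 1.970e-02; gap |A(h/2) − A(h)| = 5.911e-02.

10.386725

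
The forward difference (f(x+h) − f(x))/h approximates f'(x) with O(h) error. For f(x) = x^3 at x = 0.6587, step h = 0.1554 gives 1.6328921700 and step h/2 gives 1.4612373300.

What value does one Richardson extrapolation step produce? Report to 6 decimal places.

Order 1 gives 2^r = 2 and 2^r − 1 = 1.
Top: 2(1.4612373300) − (1.6328921700) = 1.2895824900
Extrapolated: 1.2895824900 / 1 = 1.2895824900
Gap between inputs: 1.717e-01; correction applied: −0.1716548400.

1.289582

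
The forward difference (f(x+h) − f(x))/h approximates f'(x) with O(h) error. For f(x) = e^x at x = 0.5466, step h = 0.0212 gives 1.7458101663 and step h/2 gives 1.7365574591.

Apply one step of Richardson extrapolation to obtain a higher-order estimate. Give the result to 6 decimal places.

1.727305

With r = 1 the leading error scales as h^1, so the weight is 2^1 = 2.
2 × 1.7365574591 − 1.7458101663 = 1.7273047519
Denominator 2 − 1 = 1.
R = 1.7273047519/1 = 1.7273047519
Correction |R − A(h/2)| = 9.253e-03; gap |A(h/2) − A(h)| = 9.253e-03.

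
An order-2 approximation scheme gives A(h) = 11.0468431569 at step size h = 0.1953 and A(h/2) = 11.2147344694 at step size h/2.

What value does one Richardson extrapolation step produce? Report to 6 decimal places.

The method has order 2: 2^2 = 4.
Weighted: 44.8589378776 − 11.0468431569 = 33.8120947207
33.8120947207 ÷ 3 = 11.2706982402
Correction |R − A(h/2)| = 5.596e-02; gap |A(h/2) − A(h)| = 1.679e-01.

11.270698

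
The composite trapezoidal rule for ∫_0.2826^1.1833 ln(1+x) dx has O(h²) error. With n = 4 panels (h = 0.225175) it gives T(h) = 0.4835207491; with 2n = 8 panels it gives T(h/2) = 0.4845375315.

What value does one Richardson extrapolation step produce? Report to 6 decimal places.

Error is O(h^2); halving h shrinks it by 2^2 = 4.
2^2*A(h/2) = 1.9381501260; minus A(h) gives 1.4546293769.
(4*0.4845375315 − 0.4835207491)/(4 − 1) = 0.4848764590

0.484876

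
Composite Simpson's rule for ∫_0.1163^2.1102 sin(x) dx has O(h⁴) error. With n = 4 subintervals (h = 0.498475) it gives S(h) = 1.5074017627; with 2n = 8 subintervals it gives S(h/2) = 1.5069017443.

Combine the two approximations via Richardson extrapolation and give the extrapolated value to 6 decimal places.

The method has order 4: 2^4 = 16.
16·1.5069017443 = 24.1104279088; 24.1104279088 − 1.5074017627 = 22.6030261461
Denominator 16 − 1 = 15.
R = 22.6030261461/15 = 1.5068684097

1.506868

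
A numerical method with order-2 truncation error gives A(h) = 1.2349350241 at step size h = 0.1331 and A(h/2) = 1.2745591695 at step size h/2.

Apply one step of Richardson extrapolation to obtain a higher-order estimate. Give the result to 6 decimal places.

With r = 2 the leading error scales as h^2, so the weight is 2^2 = 4.
Weighted: 5.0982366780 − 1.2349350241 = 3.8633016539
Denominator 4 − 1 = 3.
Extrapolated: 3.8633016539 / 3 = 1.2877672180
Shift from A(h/2): +0.0132080485.

1.287767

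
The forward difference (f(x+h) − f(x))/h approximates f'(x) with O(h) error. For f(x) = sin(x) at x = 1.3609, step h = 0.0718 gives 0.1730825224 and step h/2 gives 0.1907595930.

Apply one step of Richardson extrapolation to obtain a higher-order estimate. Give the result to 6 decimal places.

Leading term ∝ h^1; use weight 2 = 2^1.
Difference of the inputs: 0.1907595930 − 0.1730825224 = 0.0176770706
Divide by 2^1 − 1 = 1: 0.0176770706/1 = 0.0176770706
R = A(h/2) + (A(h/2) − A(h))/1 = 0.1907595930 + 0.0176770706 = 0.2084366636
Correction |R − A(h/2)| = 1.768e-02; gap |A(h/2) − A(h)| = 1.768e-02.

0.208437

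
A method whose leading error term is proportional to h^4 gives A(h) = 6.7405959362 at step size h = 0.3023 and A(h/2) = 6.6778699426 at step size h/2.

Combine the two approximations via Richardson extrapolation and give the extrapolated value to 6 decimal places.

r = 4, so 2^r = 16.
Numerator 16 × A(h/2) − A(h) = 16 × 6.6778699426 − 6.7405959362 = 100.1053231454
Extrapolated: 100.1053231454 / 15 = 6.6736882097
Gap between inputs: 6.273e-02; correction applied: −0.0041817329.

6.673688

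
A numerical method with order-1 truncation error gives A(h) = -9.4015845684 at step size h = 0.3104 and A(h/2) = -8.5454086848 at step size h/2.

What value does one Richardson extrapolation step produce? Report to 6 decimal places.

Method order is 1; weight 2^1 = 2.
2*(-8.5454086848) − (-9.4015845684) = -7.6892328012
R = (-7.6892328012)/1 = -7.6892328012
Shift from A(h/2): +0.8561758836.

-7.689233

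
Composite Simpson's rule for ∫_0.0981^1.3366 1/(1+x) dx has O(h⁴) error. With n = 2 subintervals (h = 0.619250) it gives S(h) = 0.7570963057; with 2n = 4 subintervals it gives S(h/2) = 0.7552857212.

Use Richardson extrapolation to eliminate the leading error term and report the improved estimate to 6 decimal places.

r = 4, so 2^r = 16.
Numerator 16 × A(h/2) − A(h) = 16 × 0.7552857212 − 0.7570963057 = 11.3274752335
(16 × 0.7552857212 − 0.7570963057)/(16 − 1) = 0.7551650156
Shift from A(h/2): −0.0001207056.

0.755165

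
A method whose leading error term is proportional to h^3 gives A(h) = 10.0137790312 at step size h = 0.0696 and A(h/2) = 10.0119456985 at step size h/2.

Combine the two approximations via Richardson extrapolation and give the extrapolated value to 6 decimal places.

10.011684

Error is O(h^3); halving h shrinks it by 2^3 = 8.
8 × 10.0119456985 − 10.0137790312 = 70.0817865568
R = 70.0817865568/7 = 10.0116837938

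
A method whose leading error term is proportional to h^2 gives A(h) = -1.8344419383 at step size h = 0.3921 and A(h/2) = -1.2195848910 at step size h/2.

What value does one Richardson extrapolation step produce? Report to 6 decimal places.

The method has order 2: 2^2 = 4.
Difference of the inputs: -1.2195848910 − (-1.8344419383) = 0.6148570473
Divide by 2^2 − 1 = 3: 0.6148570473/3 = 0.2049523491
R = -1.2195848910 + 0.2049523491 = -1.0146325419
Correction |R − A(h/2)| = 2.050e-01; gap |A(h/2) − A(h)| = 6.149e-01.

-1.014633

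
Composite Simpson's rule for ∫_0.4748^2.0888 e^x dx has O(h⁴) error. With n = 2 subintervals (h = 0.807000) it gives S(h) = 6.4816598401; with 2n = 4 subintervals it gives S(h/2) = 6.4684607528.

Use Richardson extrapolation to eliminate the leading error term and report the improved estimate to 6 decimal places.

Error is O(h^4); halving h shrinks it by 2^4 = 16.
16·6.4684607528 = 103.4953720448; subtract 6.4816598401 → 97.0137122047
Divide by 2^4 − 1 = 15.
(16·6.4684607528 − 6.4816598401)/(16 − 1) = 6.4675808136
Correction |R − A(h/2)| = 8.799e-04; gap |A(h/2) − A(h)| = 1.320e-02.

6.467581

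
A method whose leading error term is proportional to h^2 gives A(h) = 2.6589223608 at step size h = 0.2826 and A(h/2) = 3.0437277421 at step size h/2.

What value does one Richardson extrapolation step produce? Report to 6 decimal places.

r = 2: numerator weight 4, denominator 3.
Numerator 4×A(h/2) − A(h) = 4×3.0437277421 − 2.6589223608 = 9.5159886076
Denominator 4 − 1 = 3.
(4×3.0437277421 − 2.6589223608)/(4 − 1) = 3.1719962025
Gap between inputs: 3.848e-01; correction applied: +0.1282684604.

3.171996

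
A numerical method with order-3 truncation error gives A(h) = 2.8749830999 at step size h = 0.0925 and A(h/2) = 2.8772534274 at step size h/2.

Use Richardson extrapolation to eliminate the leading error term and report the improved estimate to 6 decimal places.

2.877578

The method has order 3: 2^3 = 8.
2^3 × A(h/2) = 23.0180274192; minus A(h) gives 20.1430443193.
R = 20.1430443193/7 = 2.8775777599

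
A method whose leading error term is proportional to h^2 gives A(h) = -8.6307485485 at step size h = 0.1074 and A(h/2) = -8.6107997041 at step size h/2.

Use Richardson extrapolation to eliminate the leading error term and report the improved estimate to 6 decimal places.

Error is O(h^2); halving h shrinks it by 2^2 = 4.
Numerator 4·A(h/2) − A(h) = 4·(-8.6107997041) − (-8.6307485485) = -25.8124502679
Denominator 4 − 1 = 3.
So the Richardson estimate is -8.6041500893.
Gap between inputs: 1.995e-02; correction applied: +0.0066496148.

-8.604150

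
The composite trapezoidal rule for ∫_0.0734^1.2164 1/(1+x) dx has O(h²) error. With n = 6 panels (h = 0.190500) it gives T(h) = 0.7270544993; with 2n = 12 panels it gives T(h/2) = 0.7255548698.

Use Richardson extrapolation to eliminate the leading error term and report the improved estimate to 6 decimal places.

0.725055

The method has order 2: 2^2 = 4.
4·0.7255548698 − 0.7270544993 = 2.1751649799
2.1751649799 ÷ 3 = 0.7250549933
Gap between inputs: 1.500e-03; correction applied: −0.0004998765.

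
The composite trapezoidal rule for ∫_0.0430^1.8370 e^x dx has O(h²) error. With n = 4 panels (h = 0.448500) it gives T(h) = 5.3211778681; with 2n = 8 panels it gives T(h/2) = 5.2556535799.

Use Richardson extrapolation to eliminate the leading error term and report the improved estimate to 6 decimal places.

Order 2 gives 2^r = 4 and 2^r − 1 = 3.
Numerator 4*A(h/2) − A(h) = 4*5.2556535799 − 5.3211778681 = 15.7014364515
Denominator 4 − 1 = 3.
(4*5.2556535799 − 5.3211778681)/(4 − 1) = 5.2338121505

5.233812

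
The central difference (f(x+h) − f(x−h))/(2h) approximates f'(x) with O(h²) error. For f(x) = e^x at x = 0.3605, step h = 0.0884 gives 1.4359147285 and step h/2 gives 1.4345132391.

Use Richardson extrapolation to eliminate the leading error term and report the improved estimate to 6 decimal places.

1.434046

Method order is 2; weight 2^2 = 4.
4 × 1.4345132391 = 5.7380529564; subtract 1.4359147285 → 4.3021382279
Denominator 4 − 1 = 3.
R = 4.3021382279/3 = 1.4340460760
Gap between inputs: 1.401e-03; correction applied: −0.0004671631.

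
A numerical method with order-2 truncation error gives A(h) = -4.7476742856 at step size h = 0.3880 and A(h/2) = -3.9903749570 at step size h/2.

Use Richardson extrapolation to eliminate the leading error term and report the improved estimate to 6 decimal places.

Leading term ∝ h^2; use weight 4 = 2^2.
4·(-3.9903749570) = -15.9614998280; (-15.9614998280) − (-4.7476742856) = -11.2138255424
Divide by 2^2 − 1 = 3.
So the Richardson estimate is -3.7379418475.
Shift from A(h/2): +0.2524331095.

-3.737942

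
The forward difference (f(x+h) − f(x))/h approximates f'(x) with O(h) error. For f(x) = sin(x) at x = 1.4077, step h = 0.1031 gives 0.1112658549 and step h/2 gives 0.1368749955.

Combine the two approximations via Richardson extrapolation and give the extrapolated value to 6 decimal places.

Order 1 gives 2^r = 2 and 2^r − 1 = 1.
2^1·A(h/2) = 0.2737499910; minus A(h) gives 0.1624841361.
Denominator 2 − 1 = 1.
Extrapolated: 0.1624841361 / 1 = 0.1624841361
Gap between inputs: 2.561e-02; correction applied: +0.0256091406.

0.162484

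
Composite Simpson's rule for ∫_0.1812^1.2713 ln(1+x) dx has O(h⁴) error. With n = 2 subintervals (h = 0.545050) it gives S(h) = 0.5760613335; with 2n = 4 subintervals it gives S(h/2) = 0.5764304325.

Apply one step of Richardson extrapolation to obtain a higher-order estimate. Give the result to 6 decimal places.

0.576455

The method has order 4: 2^4 = 16.
Weighted: 9.2228869200 − 0.5760613335 = 8.6468255865
Divide by 2^4 − 1 = 15.
8.6468255865 ÷ 15 = 0.5764550391
Correction |R − A(h/2)| = 2.461e-05; gap |A(h/2) − A(h)| = 3.691e-04.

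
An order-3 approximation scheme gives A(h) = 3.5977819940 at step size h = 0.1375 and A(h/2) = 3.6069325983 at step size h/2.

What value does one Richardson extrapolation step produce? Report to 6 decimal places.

3.608240

Method order is 3; weight 2^3 = 8.
Difference of the inputs: 3.6069325983 − 3.5977819940 = 0.0091506043
Divide by 2^3 − 1 = 7: 0.0091506043/7 = 0.0013072292
R = A(h/2) + (A(h/2) − A(h))/7 = 3.6069325983 + 0.0013072292 = 3.6082398275
Gap between inputs: 9.151e-03; correction applied: +0.0013072292.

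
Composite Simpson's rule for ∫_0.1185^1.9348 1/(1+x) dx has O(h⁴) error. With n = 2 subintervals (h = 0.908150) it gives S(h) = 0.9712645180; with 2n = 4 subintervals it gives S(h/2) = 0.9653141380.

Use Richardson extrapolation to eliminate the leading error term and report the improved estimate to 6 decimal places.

0.964917

The method has order 4: 2^4 = 16.
Numerator 16·A(h/2) − A(h) = 16·0.9653141380 − 0.9712645180 = 14.4737616900
(16·0.9653141380 − 0.9712645180)/(16 − 1) = 0.9649174460
Gap between inputs: 5.950e-03; correction applied: −0.0003966920.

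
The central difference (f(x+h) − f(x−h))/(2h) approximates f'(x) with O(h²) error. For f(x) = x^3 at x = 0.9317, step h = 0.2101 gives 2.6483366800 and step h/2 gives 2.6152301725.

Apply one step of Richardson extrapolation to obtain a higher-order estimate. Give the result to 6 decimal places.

Leading term ∝ h^2; use weight 4 = 2^2.
4 × 2.6152301725 − 2.6483366800 = 7.8125840100
Denominator 4 − 1 = 3.
Extrapolated: 7.8125840100 / 3 = 2.6041946700

2.604195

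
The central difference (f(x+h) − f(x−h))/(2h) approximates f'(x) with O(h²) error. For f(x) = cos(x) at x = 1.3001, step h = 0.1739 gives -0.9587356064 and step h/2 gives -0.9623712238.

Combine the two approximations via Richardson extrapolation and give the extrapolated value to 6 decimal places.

With r = 2 the leading error scales as h^2, so the weight is 2^2 = 4.
A(h/2) − A(h) = -0.9623712238 − (-0.9587356064) = -0.0036356174
Correction (A(h/2) − A(h))/(4 − 1) = (-0.0036356174)/3 = -0.0012118725
R = A(h/2) + (A(h/2) − A(h))/3 = -0.9623712238 − 0.0012118725 = -0.9635830963
Gap between inputs: 3.636e-03; correction applied: −0.0012118725.

-0.963583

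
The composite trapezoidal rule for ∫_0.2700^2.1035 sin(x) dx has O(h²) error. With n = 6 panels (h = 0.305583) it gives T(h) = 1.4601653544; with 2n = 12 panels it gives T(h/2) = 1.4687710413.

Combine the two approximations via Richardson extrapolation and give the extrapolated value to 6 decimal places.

1.471640

Order 2 gives 2^r = 4 and 2^r − 1 = 3.
Numerator 4×A(h/2) − A(h) = 4×1.4687710413 − 1.4601653544 = 4.4149188108
Denominator 4 − 1 = 3.
4.4149188108 ÷ 3 = 1.4716396036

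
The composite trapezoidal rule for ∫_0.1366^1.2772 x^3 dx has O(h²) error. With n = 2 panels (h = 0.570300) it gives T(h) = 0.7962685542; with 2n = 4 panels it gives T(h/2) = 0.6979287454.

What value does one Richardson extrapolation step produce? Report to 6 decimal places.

r = 2: numerator weight 4, denominator 3.
4 × 0.6979287454 = 2.7917149816; 2.7917149816 − 0.7962685542 = 1.9954464274
Denominator 4 − 1 = 3.
Result: 0.6651488091

0.665149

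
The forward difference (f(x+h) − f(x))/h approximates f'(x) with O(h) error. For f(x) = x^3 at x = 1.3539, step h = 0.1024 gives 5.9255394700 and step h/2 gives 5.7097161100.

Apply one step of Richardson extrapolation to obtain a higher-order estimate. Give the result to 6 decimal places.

5.493893

Method order is 1; weight 2^1 = 2.
Top: 2(5.7097161100) − (5.9255394700) = 5.4938927500
Denominator 2 − 1 = 1.
So the Richardson estimate is 5.4938927500.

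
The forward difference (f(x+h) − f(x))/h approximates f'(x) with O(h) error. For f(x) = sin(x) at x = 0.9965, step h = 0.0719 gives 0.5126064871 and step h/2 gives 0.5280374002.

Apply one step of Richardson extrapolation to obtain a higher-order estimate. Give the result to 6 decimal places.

0.543468

r = 1, so 2^r = 2.
2*0.5280374002 − 0.5126064871 = 0.5434683133
0.5434683133 ÷ 1 = 0.5434683133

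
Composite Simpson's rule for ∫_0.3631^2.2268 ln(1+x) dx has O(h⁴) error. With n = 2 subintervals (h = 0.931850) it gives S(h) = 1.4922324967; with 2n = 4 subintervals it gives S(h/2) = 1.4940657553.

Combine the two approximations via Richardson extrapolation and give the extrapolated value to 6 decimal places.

With r = 4 the leading error scales as h^4, so the weight is 2^4 = 16.
A(h/2) − A(h) = 1.4940657553 − 1.4922324967 = 0.0018332586
Correction (A(h/2) − A(h))/(16 − 1) = 0.0018332586/15 = 0.0001222172
R = A(h/2) + (A(h/2) − A(h))/15 = 1.4940657553 + 0.0001222172 = 1.4941879725
Correction |R − A(h/2)| = 1.222e-04; gap |A(h/2) − A(h)| = 1.833e-03.

1.494188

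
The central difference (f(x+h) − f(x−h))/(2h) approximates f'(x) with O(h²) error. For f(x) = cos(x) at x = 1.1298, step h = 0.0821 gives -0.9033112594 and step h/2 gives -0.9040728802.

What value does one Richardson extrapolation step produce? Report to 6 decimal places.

-0.904327

The method has order 2: 2^2 = 4.
Top: 4(-0.9040728802) − (-0.9033112594) = -2.7129802614
Extrapolated: (-2.7129802614) / 3 = -0.9043267538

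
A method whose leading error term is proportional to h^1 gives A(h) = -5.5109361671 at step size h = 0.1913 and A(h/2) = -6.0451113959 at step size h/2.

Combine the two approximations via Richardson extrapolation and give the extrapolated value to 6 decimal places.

-6.579287

Error is O(h^1); halving h shrinks it by 2^1 = 2.
2·(-6.0451113959) = -12.0902227918; subtract (-5.5109361671) → -6.5792866247
Denominator 2 − 1 = 1.
Result: -6.5792866247
Shift from A(h/2): −0.5341752288.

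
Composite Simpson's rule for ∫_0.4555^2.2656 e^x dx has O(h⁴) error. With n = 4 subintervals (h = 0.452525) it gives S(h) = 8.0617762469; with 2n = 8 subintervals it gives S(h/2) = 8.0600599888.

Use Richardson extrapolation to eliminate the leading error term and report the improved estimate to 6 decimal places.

Leading term ∝ h^4; use weight 16 = 2^4.
16*8.0600599888 = 128.9609598208; subtract 8.0617762469 → 120.8991835739
120.8991835739 ÷ 15 = 8.0599455716
Correction |R − A(h/2)| = 1.144e-04; gap |A(h/2) − A(h)| = 1.716e-03.

8.059946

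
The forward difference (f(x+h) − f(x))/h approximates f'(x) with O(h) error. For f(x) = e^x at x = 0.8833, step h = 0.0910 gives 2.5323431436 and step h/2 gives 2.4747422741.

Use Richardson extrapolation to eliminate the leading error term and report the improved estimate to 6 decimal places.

Error is O(h^1); halving h shrinks it by 2^1 = 2.
2^1·A(h/2) = 4.9494845482; minus A(h) gives 2.4171414046.
Denominator 2 − 1 = 1.
R = 2.4171414046/1 = 2.4171414046

2.417141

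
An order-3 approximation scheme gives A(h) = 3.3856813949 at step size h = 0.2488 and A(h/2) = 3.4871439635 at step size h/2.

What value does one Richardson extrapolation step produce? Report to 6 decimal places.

3.501639

The method has order 3: 2^3 = 8.
Weighted: 27.8971517080 − 3.3856813949 = 24.5114703131
(8·3.4871439635 − 3.3856813949)/(8 − 1) = 3.5016386162
Shift from A(h/2): +0.0144946527.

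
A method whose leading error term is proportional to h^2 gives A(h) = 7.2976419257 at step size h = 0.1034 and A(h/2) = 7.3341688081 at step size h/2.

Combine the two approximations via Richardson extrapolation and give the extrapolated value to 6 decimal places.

7.346344

Method order is 2; weight 2^2 = 4.
Top: 4(7.3341688081) − (7.2976419257) = 22.0390333067
Denominator 4 − 1 = 3.
R = 22.0390333067/3 = 7.3463444356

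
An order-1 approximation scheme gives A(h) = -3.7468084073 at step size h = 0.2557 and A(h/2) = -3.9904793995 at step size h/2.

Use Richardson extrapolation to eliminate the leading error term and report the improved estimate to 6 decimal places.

Leading term ∝ h^1; use weight 2 = 2^1.
Weighted: (-7.9809587990) − (-3.7468084073) = -4.2341503917
Denominator 2 − 1 = 1.
R = (-4.2341503917)/1 = -4.2341503917

-4.234150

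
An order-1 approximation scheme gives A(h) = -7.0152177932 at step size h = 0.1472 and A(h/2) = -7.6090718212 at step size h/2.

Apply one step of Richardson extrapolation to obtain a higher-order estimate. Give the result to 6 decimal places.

The method has order 1: 2^1 = 2.
2 × (-7.6090718212) = -15.2181436424; subtract (-7.0152177932) → -8.2029258492
Divide by 2^1 − 1 = 1.
Result: -8.2029258492
Correction |R − A(h/2)| = 5.939e-01; gap |A(h/2) − A(h)| = 5.939e-01.

-8.202926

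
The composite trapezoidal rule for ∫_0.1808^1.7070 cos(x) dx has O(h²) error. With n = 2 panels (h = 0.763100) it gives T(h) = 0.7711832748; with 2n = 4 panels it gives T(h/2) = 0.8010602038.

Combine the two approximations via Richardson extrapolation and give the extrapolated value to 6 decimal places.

0.811019

Leading term ∝ h^2; use weight 4 = 2^2.
2^2×A(h/2) = 3.2042408152; minus A(h) gives 2.4330575404.
Denominator 4 − 1 = 3.
R = 2.4330575404/3 = 0.8110191801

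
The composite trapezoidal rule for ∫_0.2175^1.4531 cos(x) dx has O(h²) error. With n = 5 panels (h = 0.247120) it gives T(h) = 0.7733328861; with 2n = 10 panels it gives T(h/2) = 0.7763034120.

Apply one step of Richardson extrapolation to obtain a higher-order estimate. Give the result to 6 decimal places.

Error is O(h^2); halving h shrinks it by 2^2 = 4.
Difference of the inputs: 0.7763034120 − 0.7733328861 = 0.0029705259
Divide by 2^2 − 1 = 3: 0.0029705259/3 = 0.0009901753
R = A(h/2) + (A(h/2) − A(h))/3 = 0.7763034120 + 0.0009901753 = 0.7772935873

0.777294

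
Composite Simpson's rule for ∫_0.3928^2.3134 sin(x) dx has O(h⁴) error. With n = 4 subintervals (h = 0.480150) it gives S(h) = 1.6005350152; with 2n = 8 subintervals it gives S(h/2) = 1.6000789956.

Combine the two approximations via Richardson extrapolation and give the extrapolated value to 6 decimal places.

1.600049

With r = 4 the leading error scales as h^4, so the weight is 2^4 = 16.
2^4 × A(h/2) = 25.6012639296; minus A(h) gives 24.0007289144.
Denominator 16 − 1 = 15.
R = 24.0007289144/15 = 1.6000485943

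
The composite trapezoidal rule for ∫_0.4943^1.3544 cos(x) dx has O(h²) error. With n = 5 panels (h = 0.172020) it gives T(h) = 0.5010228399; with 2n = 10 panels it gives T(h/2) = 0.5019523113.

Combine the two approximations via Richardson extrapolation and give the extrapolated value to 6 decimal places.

Order 2 gives 2^r = 4 and 2^r − 1 = 3.
4×0.5019523113 − 0.5010228399 = 1.5067864053
Divide by 2^2 − 1 = 3.
Extrapolated: 1.5067864053 / 3 = 0.5022621351

0.502262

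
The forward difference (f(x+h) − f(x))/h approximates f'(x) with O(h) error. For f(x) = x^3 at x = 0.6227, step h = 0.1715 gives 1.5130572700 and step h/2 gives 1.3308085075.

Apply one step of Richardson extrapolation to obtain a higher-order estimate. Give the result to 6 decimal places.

r = 1, so 2^r = 2.
2 × 1.3308085075 = 2.6616170150; subtract 1.5130572700 → 1.1485597450
Extrapolated: 1.1485597450 / 1 = 1.1485597450

1.148560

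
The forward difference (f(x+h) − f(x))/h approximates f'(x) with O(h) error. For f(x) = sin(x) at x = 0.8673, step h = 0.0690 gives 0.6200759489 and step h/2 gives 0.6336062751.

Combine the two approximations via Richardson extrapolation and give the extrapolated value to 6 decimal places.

0.647137

r = 1, so 2^r = 2.
2×0.6336062751 = 1.2672125502; 1.2672125502 − 0.6200759489 = 0.6471366013
R = 0.6471366013/1 = 0.6471366013
Gap between inputs: 1.353e-02; correction applied: +0.0135303262.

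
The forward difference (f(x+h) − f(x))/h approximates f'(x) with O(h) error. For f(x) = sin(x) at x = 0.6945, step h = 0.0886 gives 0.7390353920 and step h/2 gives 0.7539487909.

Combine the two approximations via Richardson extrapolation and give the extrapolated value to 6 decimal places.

0.768862

r = 1: numerator weight 2, denominator 1.
2×0.7539487909 − 0.7390353920 = 0.7688621898
Extrapolated: 0.7688621898 / 1 = 0.7688621898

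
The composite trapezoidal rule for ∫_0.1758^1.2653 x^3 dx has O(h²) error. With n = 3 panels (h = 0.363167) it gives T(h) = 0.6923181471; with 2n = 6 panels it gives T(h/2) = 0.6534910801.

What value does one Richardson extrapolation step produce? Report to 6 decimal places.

0.640549

Leading term ∝ h^2; use weight 4 = 2^2.
4·0.6534910801 = 2.6139643204; subtract 0.6923181471 → 1.9216461733
Denominator 4 − 1 = 3.
So the Richardson estimate is 0.6405487244.
Shift from A(h/2): −0.0129423557.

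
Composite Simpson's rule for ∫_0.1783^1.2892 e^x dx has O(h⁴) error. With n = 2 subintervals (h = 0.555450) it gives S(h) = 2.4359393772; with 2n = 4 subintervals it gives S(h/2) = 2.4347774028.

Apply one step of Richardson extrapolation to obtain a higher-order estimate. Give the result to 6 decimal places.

Order 4 gives 2^r = 16 and 2^r − 1 = 15.
16×2.4347774028 = 38.9564384448; subtract 2.4359393772 → 36.5204990676
Divide by 2^4 − 1 = 15.
36.5204990676 ÷ 15 = 2.4346999378
Correction |R − A(h/2)| = 7.746e-05; gap |A(h/2) − A(h)| = 1.162e-03.

2.434700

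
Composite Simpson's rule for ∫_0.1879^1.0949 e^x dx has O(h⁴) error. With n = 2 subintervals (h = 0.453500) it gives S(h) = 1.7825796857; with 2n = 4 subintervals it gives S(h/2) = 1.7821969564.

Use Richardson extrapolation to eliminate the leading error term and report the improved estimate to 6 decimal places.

r = 4, so 2^r = 16.
16·1.7821969564 = 28.5151513024; subtract 1.7825796857 → 26.7325716167
(16·1.7821969564 − 1.7825796857)/(16 − 1) = 1.7821714411

1.782171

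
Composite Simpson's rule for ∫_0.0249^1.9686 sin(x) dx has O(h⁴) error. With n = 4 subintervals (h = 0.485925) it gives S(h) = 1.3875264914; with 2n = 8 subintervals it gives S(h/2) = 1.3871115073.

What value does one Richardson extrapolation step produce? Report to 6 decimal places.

1.387084

Order 4 gives 2^r = 16 and 2^r − 1 = 15.
Top: 16(1.3871115073) − (1.3875264914) = 20.8062576254
20.8062576254 ÷ 15 = 1.3870838417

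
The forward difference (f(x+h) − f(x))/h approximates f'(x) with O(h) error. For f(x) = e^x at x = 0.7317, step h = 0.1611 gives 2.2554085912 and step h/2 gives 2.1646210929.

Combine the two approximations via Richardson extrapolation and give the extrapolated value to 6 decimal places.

The method has order 1: 2^1 = 2.
Weighted: 4.3292421858 − 2.2554085912 = 2.0738335946
R = 2.0738335946/1 = 2.0738335946
Correction |R − A(h/2)| = 9.079e-02; gap |A(h/2) − A(h)| = 9.079e-02.

2.073834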